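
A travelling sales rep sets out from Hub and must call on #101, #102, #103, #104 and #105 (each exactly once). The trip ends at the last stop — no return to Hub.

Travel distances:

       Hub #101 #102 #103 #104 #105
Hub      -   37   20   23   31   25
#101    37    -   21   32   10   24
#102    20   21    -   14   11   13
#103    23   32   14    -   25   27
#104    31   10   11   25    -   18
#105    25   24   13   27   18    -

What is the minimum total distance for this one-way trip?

There are 5! = 120 possible orderings.
Hub → #101 → #102 → #103 → #104 → #105: 37+21+14+25+18 = 115
Hub → #101 → #102 → #103 → #105 → #104: 37+21+14+27+18 = 117
Hub → #101 → #102 → #104 → #103 → #105: 37+21+11+25+27 = 121
Hub → #101 → #102 → #104 → #105 → #103: 37+21+11+18+27 = 114
Hub → #101 → #102 → #105 → #103 → #104: 37+21+13+27+25 = 123
Hub → #101 → #102 → #105 → #104 → #103: 37+21+13+18+25 = 114
Hub → #101 → #103 → #102 → #104 → #105: 37+32+14+11+18 = 112
Hub → #101 → #103 → #102 → #105 → #104: 37+32+14+13+18 = 114
Hub → #101 → #103 → #104 → #102 → #105: 37+32+25+11+13 = 118
Hub → #101 → #103 → #104 → #105 → #102: 37+32+25+18+13 = 125
Hub → #101 → #103 → #105 → #102 → #104: 37+32+27+13+11 = 120
Hub → #101 → #103 → #105 → #104 → #102: 37+32+27+18+11 = 125
Hub → #101 → #104 → #102 → #103 → #105: 37+10+11+14+27 = 99
Hub → #101 → #104 → #102 → #105 → #103: 37+10+11+13+27 = 98
… (106 more)
Hub → #103 → #102 → #105 → #104 → #101: 23+14+13+18+10 = 78  ← best
The minimum is 78.
One shortest path: Hub → #103 → #102 → #105 → #104 → #101.

78 — the minimum one-way total.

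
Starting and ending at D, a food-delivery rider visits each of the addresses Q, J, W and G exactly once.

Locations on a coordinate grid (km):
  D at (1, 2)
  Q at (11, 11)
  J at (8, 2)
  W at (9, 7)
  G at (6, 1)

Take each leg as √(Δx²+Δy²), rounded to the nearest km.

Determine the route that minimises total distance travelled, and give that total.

29 km — the shortest possible round trip.

With 4 stops there are 4!/2 = 12 distinct round trips (a route and its reverse cost the same).
D → Q → J → W → G → D: 13+9+5+7+5 = 39
D → Q → J → G → W → D: 13+9+2+7+9 = 40
D → Q → W → J → G → D: 13+4+5+2+5 = 29
D → Q → W → G → J → D: 13+4+7+2+7 = 33
D → Q → G → J → W → D: 13+11+2+5+9 = 40
D → Q → G → W → J → D: 13+11+7+5+7 = 43
D → J → Q → W → G → D: 7+9+4+7+5 = 32
D → J → Q → G → W → D: 7+9+11+7+9 = 43
D → J → W → Q → G → D: 7+5+4+11+5 = 32
D → J → G → Q → W → D: 7+2+11+4+9 = 33
D → W → Q → J → G → D: 9+4+9+2+5 = 29
D → W → J → Q → G → D: 9+5+9+11+5 = 39
The minimum is 29.
One optimal route: D → Q → W → J → G → D (or its reverse).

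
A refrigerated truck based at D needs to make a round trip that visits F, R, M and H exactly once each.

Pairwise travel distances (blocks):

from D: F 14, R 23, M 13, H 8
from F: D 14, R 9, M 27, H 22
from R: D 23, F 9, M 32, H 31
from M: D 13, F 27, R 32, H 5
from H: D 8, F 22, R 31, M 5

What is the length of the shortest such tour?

68 blocks — the shortest possible round trip.

There are 12 distinct closed tours to check (reversals are equivalent).
D-F-R-M-H-D: 14+9+32+5+8 = 68
D-F-R-H-M-D: 14+9+31+5+13 = 72
D-F-M-R-H-D: 14+27+32+31+8 = 112
D-F-M-H-R-D: 14+27+5+31+23 = 100
D-F-H-R-M-D: 14+22+31+32+13 = 112
D-F-H-M-R-D: 14+22+5+32+23 = 96
D-R-F-M-H-D: 23+9+27+5+8 = 72
D-R-F-H-M-D: 23+9+22+5+13 = 72
D-R-M-F-H-D: 23+32+27+22+8 = 112
D-R-H-F-M-D: 23+31+22+27+13 = 116
D-M-F-R-H-D: 13+27+9+31+8 = 88
D-M-R-F-H-D: 13+32+9+22+8 = 84
The minimum is 68.
One optimal route: D → F → R → M → H → D (or its reverse).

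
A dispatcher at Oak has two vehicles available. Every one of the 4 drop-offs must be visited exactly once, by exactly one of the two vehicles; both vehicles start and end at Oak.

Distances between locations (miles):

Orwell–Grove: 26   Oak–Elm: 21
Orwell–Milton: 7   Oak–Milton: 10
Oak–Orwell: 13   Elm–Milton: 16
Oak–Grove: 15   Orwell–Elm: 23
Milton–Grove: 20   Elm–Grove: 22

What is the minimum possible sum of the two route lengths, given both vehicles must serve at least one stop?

Minimum combined distance: 87 miles.

There are 2^3 − 1 = 7 ways to divide the 4 stops into two non-empty groups. For each, the best each vehicle can do is its own shortest tour through its group:
  {Orwell} + {Elm, Milton, Grove}: 26 + 63 = 89
  {Elm} + {Orwell, Milton, Grove}: 42 + 55 = 97
  {Orwell, Elm} + {Milton, Grove}: 57 + 45 = 102
  {Milton} + {Orwell, Elm, Grove}: 20 + 73 = 93
  {Orwell, Milton} + {Elm, Grove}: 30 + 58 = 88
  {Elm, Milton} + {Orwell, Grove}: 47 + 54 = 101
  … (7 splits in total)
  {Orwell, Elm, Milton} + {Grove}: 57 + 30 = 87  ← best
Best: vehicle 1 Oak → Orwell → Milton → Elm → Oak = 57; vehicle 2 Oak → Grove → Oak = 30; combined 87.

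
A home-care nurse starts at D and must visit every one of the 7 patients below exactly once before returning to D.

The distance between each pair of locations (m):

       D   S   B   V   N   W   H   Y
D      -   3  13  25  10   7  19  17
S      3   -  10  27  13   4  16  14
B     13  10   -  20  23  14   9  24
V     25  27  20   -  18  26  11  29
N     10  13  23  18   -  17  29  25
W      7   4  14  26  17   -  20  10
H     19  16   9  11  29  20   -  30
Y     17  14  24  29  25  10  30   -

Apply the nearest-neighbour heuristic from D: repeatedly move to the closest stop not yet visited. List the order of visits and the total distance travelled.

From D: distances to unvisited — S=3, W=7, N=10, B=13, Y=17, H=19, V=25. Nearest is S (3).
From S: distances to unvisited — W=4, B=10, N=13, Y=14, H=16, V=27. Nearest is W (4).
From W: distances to unvisited — Y=10, B=14, N=17, H=20, V=26. Nearest is Y (10).
From Y: distances to unvisited — B=24, N=25, V=29, H=30. Nearest is B (24).
From B: distances to unvisited — H=9, V=20, N=23. Nearest is H (9).
From H: distances to unvisited — V=11, N=29. Nearest is V (11).
From V: distances to unvisited — N=18. Nearest is N (18).
Return N→D: 10.
Total = 3 + 4 + 10 + 24 + 9 + 11 + 18 + 10 = 89.

Total distance 89 m via the nearest-neighbour route D → S → W → Y → B → H → V → N → D.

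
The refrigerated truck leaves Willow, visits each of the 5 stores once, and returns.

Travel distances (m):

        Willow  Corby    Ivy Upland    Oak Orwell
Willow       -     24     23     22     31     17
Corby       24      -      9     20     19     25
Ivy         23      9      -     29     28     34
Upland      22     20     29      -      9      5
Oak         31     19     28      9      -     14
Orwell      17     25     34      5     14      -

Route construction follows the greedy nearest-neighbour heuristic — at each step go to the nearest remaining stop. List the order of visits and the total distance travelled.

At Willow the remaining stops are Orwell 17, Upland 22, Ivy 23, Corby 24, Oak 31; go to Orwell.
At Orwell the remaining stops are Upland 5, Oak 14, Corby 25, Ivy 34; go to Upland.
At Upland the remaining stops are Oak 9, Corby 20, Ivy 29; go to Oak.
At Oak the remaining stops are Corby 19, Ivy 28; go to Corby.
At Corby the remaining stops are Ivy 9; go to Ivy.
Return Ivy→Willow: 23.
Total = 17 + 5 + 9 + 19 + 9 + 23 = 82.

Total distance 82 m via the nearest-neighbour route Willow → Orwell → Upland → Oak → Corby → Ivy → Willow.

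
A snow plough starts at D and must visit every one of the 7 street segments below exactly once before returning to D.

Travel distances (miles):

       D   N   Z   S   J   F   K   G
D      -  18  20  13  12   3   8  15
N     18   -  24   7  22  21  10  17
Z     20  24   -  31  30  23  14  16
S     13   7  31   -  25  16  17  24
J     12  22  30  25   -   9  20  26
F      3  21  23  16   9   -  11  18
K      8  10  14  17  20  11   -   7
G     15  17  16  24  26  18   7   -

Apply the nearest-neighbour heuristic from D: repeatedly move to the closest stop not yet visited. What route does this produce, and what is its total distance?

Total distance 99 miles via the nearest-neighbour route D → F → J → K → G → Z → N → S → D.

At D the remaining stops are F 3, K 8, J 12, S 13, G 15, N 18, Z 20; go to F.
At F the remaining stops are J 9, K 11, S 16, G 18, N 21, Z 23; go to J.
At J the remaining stops are K 20, N 22, S 25, G 26, Z 30; go to K.
At K the remaining stops are G 7, N 10, Z 14, S 17; go to G.
At G the remaining stops are Z 16, N 17, S 24; go to Z.
At Z the remaining stops are N 24, S 31; go to N.
At N the remaining stops are S 7; go to S.
Return S→D: 13.
Total = 3 + 9 + 20 + 7 + 16 + 24 + 7 + 13 = 99.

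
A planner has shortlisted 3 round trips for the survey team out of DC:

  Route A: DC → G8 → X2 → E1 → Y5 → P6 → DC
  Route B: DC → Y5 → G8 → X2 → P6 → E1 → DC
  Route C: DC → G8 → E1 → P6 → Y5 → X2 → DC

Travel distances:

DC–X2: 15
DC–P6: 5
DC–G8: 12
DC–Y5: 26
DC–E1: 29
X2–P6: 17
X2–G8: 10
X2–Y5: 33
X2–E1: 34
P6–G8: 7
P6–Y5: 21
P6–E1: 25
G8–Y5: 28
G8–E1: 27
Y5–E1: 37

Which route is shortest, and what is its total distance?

Route A: 12 + 10 + 34 + 37 + 21 + 5 = 119
Route B: 26 + 28 + 10 + 17 + 25 + 29 = 135
Route C: 12 + 27 + 25 + 21 + 33 + 15 = 133

119 — Route A is the shortest.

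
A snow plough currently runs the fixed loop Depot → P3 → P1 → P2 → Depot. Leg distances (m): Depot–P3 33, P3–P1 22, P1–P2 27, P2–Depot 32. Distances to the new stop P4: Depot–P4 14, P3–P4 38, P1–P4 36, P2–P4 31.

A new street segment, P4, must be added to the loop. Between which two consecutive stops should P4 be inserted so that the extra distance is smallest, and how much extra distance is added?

Insertion cost between consecutive stops i–j is d(i,P4) + d(P4,j) − d(i,j):
  between Depot and P3: 14 + 38 − 33 = 19
  between P3 and P1: 38 + 36 − 22 = 52
  between P1 and P2: 36 + 31 − 27 = 40
  between P2 and Depot: 31 + 14 − 32 = 13
Cheapest insertion is between P2 and Depot, adding 13.
New total = 114 + 13 = 127.

Minimum extra distance: 13 m, inserting P4 between P2 and Depot.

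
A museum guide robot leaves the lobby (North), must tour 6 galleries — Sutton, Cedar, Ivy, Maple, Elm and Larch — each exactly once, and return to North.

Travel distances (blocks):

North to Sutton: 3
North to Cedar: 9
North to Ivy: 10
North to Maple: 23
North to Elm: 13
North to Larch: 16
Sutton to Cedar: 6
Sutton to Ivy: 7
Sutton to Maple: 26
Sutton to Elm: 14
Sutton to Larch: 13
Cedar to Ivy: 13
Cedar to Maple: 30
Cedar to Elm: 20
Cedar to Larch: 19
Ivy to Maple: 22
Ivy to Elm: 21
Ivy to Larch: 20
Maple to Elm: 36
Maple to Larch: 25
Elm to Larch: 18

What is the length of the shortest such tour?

North - Sutton - Cedar - Ivy - Maple - Elm - Larch - North: 3+6+13+22+36+18+16 = 114
North - Sutton - Cedar - Ivy - Maple - Larch - Elm - North: 3+6+13+22+25+18+13 = 100
North - Sutton - Cedar - Ivy - Elm - Maple - Larch - North: 3+6+13+21+36+25+16 = 120
North - Sutton - Cedar - Ivy - Elm - Larch - Maple - North: 3+6+13+21+18+25+23 = 109
North - Sutton - Cedar - Ivy - Larch - Maple - Elm - North: 3+6+13+20+25+36+13 = 116
North - Sutton - Cedar - Ivy - Larch - Elm - Maple - North: 3+6+13+20+18+36+23 = 119
North - Sutton - Cedar - Maple - Ivy - Elm - Larch - North: 3+6+30+22+21+18+16 = 116
North - Sutton - Cedar - Maple - Ivy - Larch - Elm - North: 3+6+30+22+20+18+13 = 112
… (352 more)
The minimum is 100.
One optimal route: North → Sutton → Cedar → Ivy → Maple → Larch → Elm → North (or its reverse).

100 blocks — the shortest possible round trip.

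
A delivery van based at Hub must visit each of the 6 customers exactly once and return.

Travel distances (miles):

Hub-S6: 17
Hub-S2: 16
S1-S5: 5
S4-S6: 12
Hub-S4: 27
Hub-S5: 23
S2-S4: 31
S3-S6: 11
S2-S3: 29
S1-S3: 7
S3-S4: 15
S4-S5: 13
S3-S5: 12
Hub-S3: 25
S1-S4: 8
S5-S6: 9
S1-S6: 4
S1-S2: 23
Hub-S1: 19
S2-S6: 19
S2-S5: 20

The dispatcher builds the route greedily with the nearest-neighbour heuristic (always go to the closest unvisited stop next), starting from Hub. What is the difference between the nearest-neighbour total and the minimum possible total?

From Hub: S2=16, S6=17, S1=19, S5=23, S3=25, S4=27 → choose S2 (16).
From S2: S6=19, S5=20, S1=23, S3=29, S4=31 → choose S6 (19).
From S6: S1=4, S5=9, S3=11, S4=12 → choose S1 (4).
From S1: S5=5, S3=7, S4=8 → choose S5 (5).
From S5: S3=12, S4=13 → choose S3 (12).
From S3: S4=15 → choose S4 (15).
NN route Hub → S2 → S6 → S1 → S5 → S3 → S4 → Hub costs 98.
Optimal: Hub → S2 → S5 → S1 → S3 → S4 → S6 → Hub costs 92 (by enumerating all 360 distinct tours).
Excess = 98 − 92 = 6.

The nearest-neighbour route is 6 miles longer than optimal.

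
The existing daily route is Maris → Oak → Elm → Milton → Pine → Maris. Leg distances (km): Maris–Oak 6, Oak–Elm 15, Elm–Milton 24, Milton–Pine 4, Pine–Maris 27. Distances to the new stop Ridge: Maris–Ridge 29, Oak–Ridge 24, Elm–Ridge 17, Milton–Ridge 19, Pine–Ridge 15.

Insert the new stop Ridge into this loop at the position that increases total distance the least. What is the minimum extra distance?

Insertion cost between consecutive stops i–j is d(i,Ridge) + d(Ridge,j) − d(i,j):
  between Maris and Oak: 29 + 24 − 6 = 47
  between Oak and Elm: 24 + 17 − 15 = 26
  between Elm and Milton: 17 + 19 − 24 = 12
  between Milton and Pine: 19 + 15 − 4 = 30
  between Pine and Maris: 15 + 29 − 27 = 17
Cheapest insertion is between Elm and Milton, adding 12.
New total = 76 + 12 = 88.

+12 km — insert Ridge between Elm and Milton.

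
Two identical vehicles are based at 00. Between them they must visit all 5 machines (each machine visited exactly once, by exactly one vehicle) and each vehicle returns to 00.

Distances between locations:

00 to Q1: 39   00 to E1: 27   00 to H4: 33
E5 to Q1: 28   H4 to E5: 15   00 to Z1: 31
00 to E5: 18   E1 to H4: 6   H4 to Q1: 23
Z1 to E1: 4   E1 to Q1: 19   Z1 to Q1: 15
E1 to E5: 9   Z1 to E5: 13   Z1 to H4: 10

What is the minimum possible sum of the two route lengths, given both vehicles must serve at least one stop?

Minimum combined distance: 133.

There are 2^4 − 1 = 15 ways to divide the 5 stops into two non-empty groups. For each, the best each vehicle can do is its own shortest tour through its group:
  {Z1} + {E1, H4, E5, Q1}: 62 + 95 = 157
  {E1} + {Z1, H4, E5, Q1}: 54 + 97 = 151
  {Z1, E1} + {H4, E5, Q1}: 62 + 95 = 157
  {H4} + {Z1, E1, E5, Q1}: 66 + 85 = 151
  {Z1, H4} + {E1, E5, Q1}: 74 + 85 = 159
  {E1, H4} + {Z1, E5, Q1}: 66 + 85 = 151
  … (15 splits in total)
  {E5} + {Z1, E1, H4, Q1}: 36 + 97 = 133  ← best
Best: vehicle 1 00 → E5 → 00 = 36; vehicle 2 00 → E1 → H4 → Z1 → Q1 → 00 = 97; combined 133.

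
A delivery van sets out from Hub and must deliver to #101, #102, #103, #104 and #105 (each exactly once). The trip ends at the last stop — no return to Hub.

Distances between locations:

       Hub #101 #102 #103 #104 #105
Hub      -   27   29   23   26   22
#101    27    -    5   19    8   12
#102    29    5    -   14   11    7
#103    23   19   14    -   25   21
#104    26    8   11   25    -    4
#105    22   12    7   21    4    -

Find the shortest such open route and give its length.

There are 5! = 120 possible orderings.
Hub - #101 - #102 - #103 - #104 - #105: 27+5+14+25+4 = 75
Hub - #101 - #102 - #103 - #105 - #104: 27+5+14+21+4 = 71
Hub - #101 - #102 - #104 - #103 - #105: 27+5+11+25+21 = 89
Hub - #101 - #102 - #104 - #105 - #103: 27+5+11+4+21 = 68
Hub - #101 - #102 - #105 - #103 - #104: 27+5+7+21+25 = 85
Hub - #101 - #102 - #105 - #104 - #103: 27+5+7+4+25 = 68
Hub - #101 - #103 - #102 - #104 - #105: 27+19+14+11+4 = 75
Hub - #101 - #103 - #102 - #105 - #104: 27+19+14+7+4 = 71
Hub - #101 - #103 - #104 - #102 - #105: 27+19+25+11+7 = 89
Hub - #101 - #103 - #104 - #105 - #102: 27+19+25+4+7 = 82
Hub - #101 - #103 - #105 - #102 - #104: 27+19+21+7+11 = 85
Hub - #101 - #103 - #105 - #104 - #102: 27+19+21+4+11 = 82
Hub - #101 - #104 - #102 - #103 - #105: 27+8+11+14+21 = 81
Hub - #101 - #104 - #102 - #105 - #103: 27+8+11+7+21 = 74
… (106 more)
Hub - #105 - #104 - #101 - #102 - #103: 22+4+8+5+14 = 53  ← best
The minimum is 53.
One shortest path: Hub → #105 → #104 → #101 → #102 → #103.

Minimum one-way distance = 53.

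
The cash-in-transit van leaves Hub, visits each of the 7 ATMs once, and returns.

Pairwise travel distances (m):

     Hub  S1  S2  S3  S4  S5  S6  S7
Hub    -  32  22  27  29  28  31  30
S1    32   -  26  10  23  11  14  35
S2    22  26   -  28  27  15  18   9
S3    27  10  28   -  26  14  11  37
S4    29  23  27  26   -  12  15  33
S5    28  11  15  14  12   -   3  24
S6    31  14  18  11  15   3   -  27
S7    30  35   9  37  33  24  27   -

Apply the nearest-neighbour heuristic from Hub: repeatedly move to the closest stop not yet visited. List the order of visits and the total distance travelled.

From Hub: distances to unvisited — S2=22, S3=27, S5=28, S4=29, S7=30, S6=31, S1=32. Nearest is S2 (22).
From S2: distances to unvisited — S7=9, S5=15, S6=18, S1=26, S4=27, S3=28. Nearest is S7 (9).
From S7: distances to unvisited — S5=24, S6=27, S4=33, S1=35, S3=37. Nearest is S5 (24).
From S5: distances to unvisited — S6=3, S1=11, S4=12, S3=14. Nearest is S6 (3).
From S6: distances to unvisited — S3=11, S1=14, S4=15. Nearest is S3 (11).
From S3: distances to unvisited — S1=10, S4=26. Nearest is S1 (10).
From S1: distances to unvisited — S4=23. Nearest is S4 (23).
Return S4→Hub: 29.
Total = 22 + 9 + 24 + 3 + 11 + 10 + 23 + 29 = 131.

Total distance 131 m via the nearest-neighbour route Hub → S2 → S7 → S5 → S6 → S3 → S1 → S4 → Hub.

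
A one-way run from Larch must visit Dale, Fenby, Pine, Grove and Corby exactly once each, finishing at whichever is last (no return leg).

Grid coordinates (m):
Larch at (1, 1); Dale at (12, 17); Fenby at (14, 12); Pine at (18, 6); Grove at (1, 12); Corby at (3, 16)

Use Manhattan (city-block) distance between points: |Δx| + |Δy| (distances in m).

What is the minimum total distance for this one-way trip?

Minimum one-way distance = 44 m.

There are 5! = 120 possible orderings.
Larch - Dale - Fenby - Pine - Grove - Corby: 27+7+10+23+6 = 73
Larch - Dale - Fenby - Pine - Corby - Grove: 27+7+10+25+6 = 75
Larch - Dale - Fenby - Grove - Pine - Corby: 27+7+13+23+25 = 95
Larch - Dale - Fenby - Grove - Corby - Pine: 27+7+13+6+25 = 78
Larch - Dale - Fenby - Corby - Pine - Grove: 27+7+15+25+23 = 97
Larch - Dale - Fenby - Corby - Grove - Pine: 27+7+15+6+23 = 78
Larch - Dale - Pine - Fenby - Grove - Corby: 27+17+10+13+6 = 73
Larch - Dale - Pine - Fenby - Corby - Grove: 27+17+10+15+6 = 75
Larch - Dale - Pine - Grove - Fenby - Corby: 27+17+23+13+15 = 95
Larch - Dale - Pine - Grove - Corby - Fenby: 27+17+23+6+15 = 88
Larch - Dale - Pine - Corby - Fenby - Grove: 27+17+25+15+13 = 97
Larch - Dale - Pine - Corby - Grove - Fenby: 27+17+25+6+13 = 88
Larch - Dale - Grove - Fenby - Pine - Corby: 27+16+13+10+25 = 91
Larch - Dale - Grove - Fenby - Corby - Pine: 27+16+13+15+25 = 96
… (106 more)
Larch - Grove - Corby - Dale - Fenby - Pine: 11+6+10+7+10 = 44  ← best
The minimum is 44.
One shortest path: Larch → Grove → Corby → Dale → Fenby → Pine.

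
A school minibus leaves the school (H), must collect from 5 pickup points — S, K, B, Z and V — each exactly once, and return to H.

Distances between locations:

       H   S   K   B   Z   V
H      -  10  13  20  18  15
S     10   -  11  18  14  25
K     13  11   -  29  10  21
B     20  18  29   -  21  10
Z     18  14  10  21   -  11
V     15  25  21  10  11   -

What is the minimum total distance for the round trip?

Minimum total distance: 72.

There are 60 distinct closed tours to check (reversals are equivalent).
H-S-K-B-Z-V-H: 10+11+29+21+11+15 = 97
H-S-K-B-V-Z-H: 10+11+29+10+11+18 = 89
H-S-K-Z-B-V-H: 10+11+10+21+10+15 = 77
H-S-K-Z-V-B-H: 10+11+10+11+10+20 = 72
H-S-K-V-B-Z-H: 10+11+21+10+21+18 = 91
H-S-K-V-Z-B-H: 10+11+21+11+21+20 = 94
H-S-B-K-Z-V-H: 10+18+29+10+11+15 = 93
H-S-B-K-V-Z-H: 10+18+29+21+11+18 = 107
H-S-B-Z-K-V-H: 10+18+21+10+21+15 = 95
H-S-B-Z-V-K-H: 10+18+21+11+21+13 = 94
H-S-B-V-K-Z-H: 10+18+10+21+10+18 = 87
H-S-B-V-Z-K-H: 10+18+10+11+10+13 = 72
H-S-Z-K-B-V-H: 10+14+10+29+10+15 = 88
H-S-Z-K-V-B-H: 10+14+10+21+10+20 = 85
… (46 more)
The minimum is 72.
One optimal route: H → S → K → Z → V → B → H (or its reverse).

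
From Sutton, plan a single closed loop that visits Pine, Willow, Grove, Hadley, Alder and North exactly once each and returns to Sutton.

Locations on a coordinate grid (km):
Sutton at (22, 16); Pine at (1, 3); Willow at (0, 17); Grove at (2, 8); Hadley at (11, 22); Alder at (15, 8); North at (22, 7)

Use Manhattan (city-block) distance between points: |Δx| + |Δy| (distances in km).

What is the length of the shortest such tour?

Sutton - Pine - Willow - Grove - Hadley - Alder - North - Sutton: 34+15+11+23+18+8+9 = 118
Sutton - Pine - Willow - Grove - Hadley - North - Alder - Sutton: 34+15+11+23+26+8+15 = 132
Sutton - Pine - Willow - Grove - Alder - Hadley - North - Sutton: 34+15+11+13+18+26+9 = 126
Sutton - Pine - Willow - Grove - Alder - North - Hadley - Sutton: 34+15+11+13+8+26+17 = 124
Sutton - Pine - Willow - Grove - North - Hadley - Alder - Sutton: 34+15+11+21+26+18+15 = 140
Sutton - Pine - Willow - Grove - North - Alder - Hadley - Sutton: 34+15+11+21+8+18+17 = 124
Sutton - Pine - Willow - Hadley - Grove - Alder - North - Sutton: 34+15+16+23+13+8+9 = 118
Sutton - Pine - Willow - Hadley - Grove - North - Alder - Sutton: 34+15+16+23+21+8+15 = 132
… (352 more)
Sutton - Hadley - Willow - Pine - Grove - Alder - North - Sutton: 17+16+15+6+13+8+9 = 84  ← best
The minimum is 84.
One optimal route: Sutton → Hadley → Willow → Pine → Grove → Alder → North → Sutton (or its reverse).

Shortest round trip = 84 km.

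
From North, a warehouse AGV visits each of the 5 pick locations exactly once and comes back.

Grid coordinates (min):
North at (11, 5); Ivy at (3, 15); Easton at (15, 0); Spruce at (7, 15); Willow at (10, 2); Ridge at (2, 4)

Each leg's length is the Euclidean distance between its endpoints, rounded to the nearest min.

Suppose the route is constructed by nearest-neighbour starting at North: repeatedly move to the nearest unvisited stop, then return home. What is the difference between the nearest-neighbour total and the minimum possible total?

Excess over optimum: 3 min.

From North: Willow=3, Easton=6, Ridge=9, Spruce=11, Ivy=13 → choose Willow (3).
From Willow: Easton=5, Ridge=8, Spruce=13, Ivy=15 → choose Easton (5).
From Easton: Ridge=14, Spruce=17, Ivy=19 → choose Ridge (14).
From Ridge: Ivy=11, Spruce=12 → choose Ivy (11).
From Ivy: Spruce=4 → choose Spruce (4).
NN route North → Willow → Easton → Ridge → Ivy → Spruce → North costs 48.
Optimal: North → Easton → Willow → Ridge → Ivy → Spruce → North costs 45 (by enumerating all 60 distinct tours).
Excess = 48 − 45 = 3.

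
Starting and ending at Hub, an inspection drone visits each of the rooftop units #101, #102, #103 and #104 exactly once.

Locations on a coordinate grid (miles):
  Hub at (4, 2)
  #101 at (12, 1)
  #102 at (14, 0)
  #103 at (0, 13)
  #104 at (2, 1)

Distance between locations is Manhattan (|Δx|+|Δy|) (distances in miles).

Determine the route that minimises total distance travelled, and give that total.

54 miles — the shortest possible round trip.

There are 12 distinct closed tours to check (reversals are equivalent).
Hub-#101-#102-#103-#104-Hub: 9+3+27+14+3 = 56
Hub-#101-#102-#104-#103-Hub: 9+3+13+14+15 = 54
Hub-#101-#103-#102-#104-Hub: 9+24+27+13+3 = 76
Hub-#101-#103-#104-#102-Hub: 9+24+14+13+12 = 72
Hub-#101-#104-#102-#103-Hub: 9+10+13+27+15 = 74
Hub-#101-#104-#103-#102-Hub: 9+10+14+27+12 = 72
Hub-#102-#101-#103-#104-Hub: 12+3+24+14+3 = 56
Hub-#102-#101-#104-#103-Hub: 12+3+10+14+15 = 54
Hub-#102-#103-#101-#104-Hub: 12+27+24+10+3 = 76
Hub-#102-#104-#101-#103-Hub: 12+13+10+24+15 = 74
Hub-#103-#101-#102-#104-Hub: 15+24+3+13+3 = 58
Hub-#103-#102-#101-#104-Hub: 15+27+3+10+3 = 58
The minimum is 54.
One optimal route: Hub → #101 → #102 → #104 → #103 → Hub (or its reverse).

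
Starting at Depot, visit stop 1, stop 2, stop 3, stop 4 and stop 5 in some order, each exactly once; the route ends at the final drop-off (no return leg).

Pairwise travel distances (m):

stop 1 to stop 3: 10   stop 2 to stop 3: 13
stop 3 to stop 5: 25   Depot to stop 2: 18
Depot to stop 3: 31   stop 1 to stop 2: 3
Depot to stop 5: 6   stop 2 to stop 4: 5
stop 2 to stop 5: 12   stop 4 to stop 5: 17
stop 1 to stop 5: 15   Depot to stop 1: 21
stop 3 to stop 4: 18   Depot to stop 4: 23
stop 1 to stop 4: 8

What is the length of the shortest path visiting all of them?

Minimum one-way distance = 41 m.

There are 5! = 120 possible orderings.
Depot→stop 1→stop 2→stop 3→stop 4→stop 5: 21+3+13+18+17 = 72
Depot→stop 1→stop 2→stop 3→stop 5→stop 4: 21+3+13+25+17 = 79
Depot→stop 1→stop 2→stop 4→stop 3→stop 5: 21+3+5+18+25 = 72
Depot→stop 1→stop 2→stop 4→stop 5→stop 3: 21+3+5+17+25 = 71
Depot→stop 1→stop 2→stop 5→stop 3→stop 4: 21+3+12+25+18 = 79
Depot→stop 1→stop 2→stop 5→stop 4→stop 3: 21+3+12+17+18 = 71
Depot→stop 1→stop 3→stop 2→stop 4→stop 5: 21+10+13+5+17 = 66
Depot→stop 1→stop 3→stop 2→stop 5→stop 4: 21+10+13+12+17 = 73
Depot→stop 1→stop 3→stop 4→stop 2→stop 5: 21+10+18+5+12 = 66
Depot→stop 1→stop 3→stop 4→stop 5→stop 2: 21+10+18+17+12 = 78
Depot→stop 1→stop 3→stop 5→stop 2→stop 4: 21+10+25+12+5 = 73
Depot→stop 1→stop 3→stop 5→stop 4→stop 2: 21+10+25+17+5 = 78
Depot→stop 1→stop 4→stop 2→stop 3→stop 5: 21+8+5+13+25 = 72
Depot→stop 1→stop 4→stop 2→stop 5→stop 3: 21+8+5+12+25 = 71
… (106 more)
Depot→stop 5→stop 2→stop 4→stop 1→stop 3: 6+12+5+8+10 = 41  ← best
The minimum is 41.
One shortest path: Depot → stop 5 → stop 2 → stop 4 → stop 1 → stop 3.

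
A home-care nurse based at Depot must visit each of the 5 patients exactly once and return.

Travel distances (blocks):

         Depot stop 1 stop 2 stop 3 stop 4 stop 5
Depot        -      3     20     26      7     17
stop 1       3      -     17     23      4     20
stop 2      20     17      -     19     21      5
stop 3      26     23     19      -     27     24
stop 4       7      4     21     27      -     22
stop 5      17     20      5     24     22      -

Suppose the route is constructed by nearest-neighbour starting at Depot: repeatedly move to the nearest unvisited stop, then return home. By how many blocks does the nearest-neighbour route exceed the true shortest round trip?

Depot: stop 1=3, stop 4=7, stop 5=17, stop 2=20, stop 3=26 ⇒ stop 1
stop 1: stop 4=4, stop 2=17, stop 5=20, stop 3=23 ⇒ stop 4
stop 4: stop 2=21, stop 5=22, stop 3=27 ⇒ stop 2
stop 2: stop 5=5, stop 3=19 ⇒ stop 5
stop 5: stop 3=24 ⇒ stop 3
NN route Depot → stop 1 → stop 4 → stop 2 → stop 5 → stop 3 → Depot costs 83.
Optimal: Depot → stop 1 → stop 4 → stop 3 → stop 2 → stop 5 → Depot costs 75 (by enumerating all 60 distinct tours).
Excess = 83 − 75 = 8.

Excess over optimum: 8 blocks.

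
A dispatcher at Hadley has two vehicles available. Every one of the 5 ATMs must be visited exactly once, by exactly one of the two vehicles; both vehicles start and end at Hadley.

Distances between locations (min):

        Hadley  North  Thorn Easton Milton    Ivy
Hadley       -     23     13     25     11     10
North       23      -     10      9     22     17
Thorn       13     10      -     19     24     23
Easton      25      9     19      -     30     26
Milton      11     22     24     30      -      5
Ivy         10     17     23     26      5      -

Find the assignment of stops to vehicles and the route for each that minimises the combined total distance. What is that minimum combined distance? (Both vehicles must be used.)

Try each way of splitting the stops between the two vehicles (each non-empty) and, for each split, find the best tour for each vehicle:
  {North} + {Thorn, Easton, Milton, Ivy}: 46 + 74 = 120
  {Thorn} + {North, Easton, Milton, Ivy}: 26 + 67 = 93
  {North, Thorn} + {Easton, Milton, Ivy}: 46 + 67 = 113
  {Easton} + {North, Thorn, Milton, Ivy}: 50 + 56 = 106
  {North, Easton} + {Thorn, Milton, Ivy}: 57 + 52 = 109
  {Thorn, Easton} + {North, Milton, Ivy}: 57 + 56 = 113
  … (15 splits in total)
  {North, Thorn, Easton} + {Milton, Ivy}: 57 + 26 = 83  ← best
Best: vehicle 1 Hadley → Thorn → North → Easton → Hadley = 57; vehicle 2 Hadley → Milton → Ivy → Hadley = 26; combined 83.

83 min — the smallest possible combined total.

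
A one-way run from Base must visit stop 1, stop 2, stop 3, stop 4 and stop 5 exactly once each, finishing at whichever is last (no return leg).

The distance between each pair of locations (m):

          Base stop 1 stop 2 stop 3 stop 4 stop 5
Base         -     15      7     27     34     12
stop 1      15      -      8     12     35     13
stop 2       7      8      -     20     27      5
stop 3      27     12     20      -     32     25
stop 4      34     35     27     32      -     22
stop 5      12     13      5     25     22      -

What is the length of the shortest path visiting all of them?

69 m — the minimum one-way total.

There are 5! = 120 possible orderings.
Base - stop 1 - stop 2 - stop 3 - stop 4 - stop 5: 15+8+20+32+22 = 97
Base - stop 1 - stop 2 - stop 3 - stop 5 - stop 4: 15+8+20+25+22 = 90
Base - stop 1 - stop 2 - stop 4 - stop 3 - stop 5: 15+8+27+32+25 = 107
Base - stop 1 - stop 2 - stop 4 - stop 5 - stop 3: 15+8+27+22+25 = 97
Base - stop 1 - stop 2 - stop 5 - stop 3 - stop 4: 15+8+5+25+32 = 85
Base - stop 1 - stop 2 - stop 5 - stop 4 - stop 3: 15+8+5+22+32 = 82
Base - stop 1 - stop 3 - stop 2 - stop 4 - stop 5: 15+12+20+27+22 = 96
Base - stop 1 - stop 3 - stop 2 - stop 5 - stop 4: 15+12+20+5+22 = 74
Base - stop 1 - stop 3 - stop 4 - stop 2 - stop 5: 15+12+32+27+5 = 91
Base - stop 1 - stop 3 - stop 4 - stop 5 - stop 2: 15+12+32+22+5 = 86
Base - stop 1 - stop 3 - stop 5 - stop 2 - stop 4: 15+12+25+5+27 = 84
Base - stop 1 - stop 3 - stop 5 - stop 4 - stop 2: 15+12+25+22+27 = 101
Base - stop 1 - stop 4 - stop 2 - stop 3 - stop 5: 15+35+27+20+25 = 122
Base - stop 1 - stop 4 - stop 2 - stop 5 - stop 3: 15+35+27+5+25 = 107
… (106 more)
Base - stop 2 - stop 5 - stop 1 - stop 3 - stop 4: 7+5+13+12+32 = 69  ← best
The minimum is 69.
One shortest path: Base → stop 2 → stop 5 → stop 1 → stop 3 → stop 4.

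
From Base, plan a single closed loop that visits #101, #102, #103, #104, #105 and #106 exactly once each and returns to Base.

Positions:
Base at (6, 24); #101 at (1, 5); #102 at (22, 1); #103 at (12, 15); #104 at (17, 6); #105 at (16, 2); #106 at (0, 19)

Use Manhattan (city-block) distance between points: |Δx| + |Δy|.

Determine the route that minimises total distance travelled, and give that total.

Shortest round trip = 90.

Base-#101-#102-#103-#104-#105-#106-Base: 24+25+24+14+5+33+11 = 136
Base-#101-#102-#103-#104-#106-#105-Base: 24+25+24+14+30+33+32 = 182
Base-#101-#102-#103-#105-#104-#106-Base: 24+25+24+17+5+30+11 = 136
Base-#101-#102-#103-#105-#106-#104-Base: 24+25+24+17+33+30+29 = 182
Base-#101-#102-#103-#106-#104-#105-Base: 24+25+24+16+30+5+32 = 156
Base-#101-#102-#103-#106-#105-#104-Base: 24+25+24+16+33+5+29 = 156
Base-#101-#102-#104-#103-#105-#106-Base: 24+25+10+14+17+33+11 = 134
Base-#101-#102-#104-#103-#106-#105-Base: 24+25+10+14+16+33+32 = 154
… (352 more)
Base-#103-#104-#102-#105-#101-#106-Base: 15+14+10+7+18+15+11 = 90  ← best
The minimum is 90.
One optimal route: Base → #103 → #104 → #102 → #105 → #101 → #106 → Base (or its reverse).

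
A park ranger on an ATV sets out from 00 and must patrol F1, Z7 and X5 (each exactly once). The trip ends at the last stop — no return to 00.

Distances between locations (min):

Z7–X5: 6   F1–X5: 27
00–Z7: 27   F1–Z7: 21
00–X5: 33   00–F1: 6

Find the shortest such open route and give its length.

There are 3! = 6 possible orderings.
00→F1→Z7→X5: 6+21+6 = 33
00→F1→X5→Z7: 6+27+6 = 39
00→Z7→F1→X5: 27+21+27 = 75
00→Z7→X5→F1: 27+6+27 = 60
00→X5→F1→Z7: 33+27+21 = 81
00→X5→Z7→F1: 33+6+21 = 60
The minimum is 33.
One shortest path: 00 → F1 → Z7 → X5.

33 min — the minimum one-way total.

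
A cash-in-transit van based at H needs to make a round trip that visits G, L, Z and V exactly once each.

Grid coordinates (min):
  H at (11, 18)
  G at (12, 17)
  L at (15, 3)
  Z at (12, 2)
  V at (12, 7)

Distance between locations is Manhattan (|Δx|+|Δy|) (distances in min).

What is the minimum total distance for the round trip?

Minimum total distance: 40 min.

H - G - L - Z - V - H: 2+17+4+5+12 = 40
H - G - L - V - Z - H: 2+17+7+5+17 = 48
H - G - Z - L - V - H: 2+15+4+7+12 = 40
H - G - Z - V - L - H: 2+15+5+7+19 = 48
H - G - V - L - Z - H: 2+10+7+4+17 = 40
H - G - V - Z - L - H: 2+10+5+4+19 = 40
H - L - G - Z - V - H: 19+17+15+5+12 = 68
H - L - G - V - Z - H: 19+17+10+5+17 = 68
H - L - Z - G - V - H: 19+4+15+10+12 = 60
H - L - V - G - Z - H: 19+7+10+15+17 = 68
H - Z - G - L - V - H: 17+15+17+7+12 = 68
H - Z - L - G - V - H: 17+4+17+10+12 = 60
The minimum is 40.
One optimal route: H → G → L → Z → V → H (or its reverse).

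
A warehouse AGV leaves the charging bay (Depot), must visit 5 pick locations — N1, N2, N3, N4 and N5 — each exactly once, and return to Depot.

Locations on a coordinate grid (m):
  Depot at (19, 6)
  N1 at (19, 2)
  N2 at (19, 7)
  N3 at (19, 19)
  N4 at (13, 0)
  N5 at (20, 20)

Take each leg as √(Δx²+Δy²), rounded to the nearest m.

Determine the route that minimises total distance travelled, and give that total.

With 5 stops there are 5!/2 = 60 distinct round trips (a route and its reverse cost the same).
Depot → N1 → N2 → N3 → N4 → N5 → Depot: 4+5+12+20+21+14 = 76
Depot → N1 → N2 → N3 → N5 → N4 → Depot: 4+5+12+1+21+8 = 51
Depot → N1 → N2 → N4 → N3 → N5 → Depot: 4+5+9+20+1+14 = 53
Depot → N1 → N2 → N4 → N5 → N3 → Depot: 4+5+9+21+1+13 = 53
Depot → N1 → N2 → N5 → N3 → N4 → Depot: 4+5+13+1+20+8 = 51
Depot → N1 → N2 → N5 → N4 → N3 → Depot: 4+5+13+21+20+13 = 76
Depot → N1 → N3 → N2 → N4 → N5 → Depot: 4+17+12+9+21+14 = 77
Depot → N1 → N3 → N2 → N5 → N4 → Depot: 4+17+12+13+21+8 = 75
Depot → N1 → N3 → N4 → N2 → N5 → Depot: 4+17+20+9+13+14 = 77
Depot → N1 → N3 → N4 → N5 → N2 → Depot: 4+17+20+21+13+1 = 76
Depot → N1 → N3 → N5 → N2 → N4 → Depot: 4+17+1+13+9+8 = 52
Depot → N1 → N3 → N5 → N4 → N2 → Depot: 4+17+1+21+9+1 = 53
Depot → N1 → N4 → N2 → N3 → N5 → Depot: 4+6+9+12+1+14 = 46
Depot → N1 → N4 → N2 → N5 → N3 → Depot: 4+6+9+13+1+13 = 46
… (46 more)
Depot → N1 → N4 → N3 → N5 → N2 → Depot: 4+6+20+1+13+1 = 45  ← best
The minimum is 45.
One optimal route: Depot → N1 → N4 → N3 → N5 → N2 → Depot (or its reverse).

Shortest round trip = 45 m.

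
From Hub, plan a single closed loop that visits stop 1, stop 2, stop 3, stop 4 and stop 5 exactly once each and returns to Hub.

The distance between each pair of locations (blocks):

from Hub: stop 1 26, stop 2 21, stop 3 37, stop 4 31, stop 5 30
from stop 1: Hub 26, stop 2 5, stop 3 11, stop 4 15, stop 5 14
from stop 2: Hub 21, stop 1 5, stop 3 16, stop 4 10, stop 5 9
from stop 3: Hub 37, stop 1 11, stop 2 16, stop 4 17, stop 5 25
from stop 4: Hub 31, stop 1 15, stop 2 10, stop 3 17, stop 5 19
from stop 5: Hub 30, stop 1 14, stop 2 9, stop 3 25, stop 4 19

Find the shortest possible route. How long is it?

103 blocks — the shortest possible round trip.

Hub → stop 1 → stop 2 → stop 3 → stop 4 → stop 5 → Hub: 26+5+16+17+19+30 = 113
Hub → stop 1 → stop 2 → stop 3 → stop 5 → stop 4 → Hub: 26+5+16+25+19+31 = 122
Hub → stop 1 → stop 2 → stop 4 → stop 3 → stop 5 → Hub: 26+5+10+17+25+30 = 113
Hub → stop 1 → stop 2 → stop 4 → stop 5 → stop 3 → Hub: 26+5+10+19+25+37 = 122
Hub → stop 1 → stop 2 → stop 5 → stop 3 → stop 4 → Hub: 26+5+9+25+17+31 = 113
Hub → stop 1 → stop 2 → stop 5 → stop 4 → stop 3 → Hub: 26+5+9+19+17+37 = 113
Hub → stop 1 → stop 3 → stop 2 → stop 4 → stop 5 → Hub: 26+11+16+10+19+30 = 112
Hub → stop 1 → stop 3 → stop 2 → stop 5 → stop 4 → Hub: 26+11+16+9+19+31 = 112
Hub → stop 1 → stop 3 → stop 4 → stop 2 → stop 5 → Hub: 26+11+17+10+9+30 = 103
Hub → stop 1 → stop 3 → stop 4 → stop 5 → stop 2 → Hub: 26+11+17+19+9+21 = 103
Hub → stop 1 → stop 3 → stop 5 → stop 2 → stop 4 → Hub: 26+11+25+9+10+31 = 112
Hub → stop 1 → stop 3 → stop 5 → stop 4 → stop 2 → Hub: 26+11+25+19+10+21 = 112
Hub → stop 1 → stop 4 → stop 2 → stop 3 → stop 5 → Hub: 26+15+10+16+25+30 = 122
Hub → stop 1 → stop 4 → stop 2 → stop 5 → stop 3 → Hub: 26+15+10+9+25+37 = 122
… (46 more)
The minimum is 103.
One optimal route: Hub → stop 1 → stop 3 → stop 4 → stop 2 → stop 5 → Hub (or its reverse).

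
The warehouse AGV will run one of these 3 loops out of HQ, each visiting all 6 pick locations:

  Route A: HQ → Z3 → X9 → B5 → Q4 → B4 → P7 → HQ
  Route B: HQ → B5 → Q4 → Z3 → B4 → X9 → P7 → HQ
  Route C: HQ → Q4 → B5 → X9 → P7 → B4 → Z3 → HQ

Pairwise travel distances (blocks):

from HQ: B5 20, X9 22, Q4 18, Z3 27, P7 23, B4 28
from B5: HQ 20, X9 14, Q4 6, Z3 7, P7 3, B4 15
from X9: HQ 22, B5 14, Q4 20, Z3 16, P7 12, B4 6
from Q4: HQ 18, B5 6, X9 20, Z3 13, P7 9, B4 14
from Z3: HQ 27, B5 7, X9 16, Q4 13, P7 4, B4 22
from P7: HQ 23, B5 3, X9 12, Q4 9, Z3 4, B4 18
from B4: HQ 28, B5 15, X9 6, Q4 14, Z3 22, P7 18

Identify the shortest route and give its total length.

102 blocks — Route B is the shortest.

Route A: 27 + 16 + 14 + 6 + 14 + 18 + 23 = 118
Route B: 20 + 6 + 13 + 22 + 6 + 12 + 23 = 102
Route C: 18 + 6 + 14 + 12 + 18 + 22 + 27 = 117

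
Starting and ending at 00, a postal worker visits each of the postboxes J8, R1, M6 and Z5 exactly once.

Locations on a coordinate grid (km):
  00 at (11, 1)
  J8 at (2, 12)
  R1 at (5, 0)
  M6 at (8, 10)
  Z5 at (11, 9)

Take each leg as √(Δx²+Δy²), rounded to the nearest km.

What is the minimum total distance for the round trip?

There are 12 distinct closed tours to check (reversals are equivalent).
00 - J8 - R1 - M6 - Z5 - 00: 14+12+10+3+8 = 47
00 - J8 - R1 - Z5 - M6 - 00: 14+12+11+3+9 = 49
00 - J8 - M6 - R1 - Z5 - 00: 14+6+10+11+8 = 49
00 - J8 - M6 - Z5 - R1 - 00: 14+6+3+11+6 = 40
00 - J8 - Z5 - R1 - M6 - 00: 14+9+11+10+9 = 53
00 - J8 - Z5 - M6 - R1 - 00: 14+9+3+10+6 = 42
00 - R1 - J8 - M6 - Z5 - 00: 6+12+6+3+8 = 35
00 - R1 - J8 - Z5 - M6 - 00: 6+12+9+3+9 = 39
00 - R1 - M6 - J8 - Z5 - 00: 6+10+6+9+8 = 39
00 - R1 - Z5 - J8 - M6 - 00: 6+11+9+6+9 = 41
00 - M6 - J8 - R1 - Z5 - 00: 9+6+12+11+8 = 46
00 - M6 - R1 - J8 - Z5 - 00: 9+10+12+9+8 = 48
The minimum is 35.
One optimal route: 00 → R1 → J8 → M6 → Z5 → 00 (or its reverse).

Minimum total distance: 35 km.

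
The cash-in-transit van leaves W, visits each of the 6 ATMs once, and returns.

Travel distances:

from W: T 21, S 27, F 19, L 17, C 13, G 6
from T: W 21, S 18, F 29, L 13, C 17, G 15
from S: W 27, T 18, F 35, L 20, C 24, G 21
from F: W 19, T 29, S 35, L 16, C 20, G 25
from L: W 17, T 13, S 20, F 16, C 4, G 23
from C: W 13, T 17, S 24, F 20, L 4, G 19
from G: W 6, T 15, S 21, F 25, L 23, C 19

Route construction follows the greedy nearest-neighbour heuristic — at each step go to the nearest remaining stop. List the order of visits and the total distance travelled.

W → [G:6 / C:13 / L:17 / F:19 / T:21 / S:27] → G (6)
G → [T:15 / C:19 / S:21 / L:23 / F:25] → T (15)
T → [L:13 / C:17 / S:18 / F:29] → L (13)
L → [C:4 / F:16 / S:20] → C (4)
C → [F:20 / S:24] → F (20)
F → [S:35] → S (35)
Return S→W: 27.
Total = 6 + 15 + 13 + 4 + 20 + 35 + 27 = 120.

120 along W → G → T → L → C → F → S → W.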